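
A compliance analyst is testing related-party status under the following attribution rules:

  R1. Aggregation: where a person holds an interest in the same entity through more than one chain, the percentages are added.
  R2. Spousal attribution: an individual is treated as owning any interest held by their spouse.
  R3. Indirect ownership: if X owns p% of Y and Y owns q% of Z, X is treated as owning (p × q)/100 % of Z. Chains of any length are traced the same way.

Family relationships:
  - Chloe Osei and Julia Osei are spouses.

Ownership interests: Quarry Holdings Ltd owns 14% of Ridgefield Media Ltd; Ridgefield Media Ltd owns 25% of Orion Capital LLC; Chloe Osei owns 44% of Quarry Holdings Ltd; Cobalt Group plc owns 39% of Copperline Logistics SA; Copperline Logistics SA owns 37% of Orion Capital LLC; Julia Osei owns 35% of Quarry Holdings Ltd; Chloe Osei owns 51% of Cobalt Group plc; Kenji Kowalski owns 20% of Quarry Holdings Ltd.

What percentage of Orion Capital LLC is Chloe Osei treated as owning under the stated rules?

By spousal attribution (R2), Chloe Osei is treated as also owning Julia Osei's interest in Quarry Holdings Ltd, giving 44% + 35% = 79%.
Chain via Cobalt Group plc → Copperline Logistics SA (R3): 51% × 39% × 37% = 7.3593% of Orion Capital LLC.
Chain via Quarry Holdings Ltd → Ridgefield Media Ltd (R3): 79% × 14% × 25% = 2.765% of Orion Capital LLC.
Aggregating (R1): 7.3593% + 2.765% = 10.1243%.

10.1243%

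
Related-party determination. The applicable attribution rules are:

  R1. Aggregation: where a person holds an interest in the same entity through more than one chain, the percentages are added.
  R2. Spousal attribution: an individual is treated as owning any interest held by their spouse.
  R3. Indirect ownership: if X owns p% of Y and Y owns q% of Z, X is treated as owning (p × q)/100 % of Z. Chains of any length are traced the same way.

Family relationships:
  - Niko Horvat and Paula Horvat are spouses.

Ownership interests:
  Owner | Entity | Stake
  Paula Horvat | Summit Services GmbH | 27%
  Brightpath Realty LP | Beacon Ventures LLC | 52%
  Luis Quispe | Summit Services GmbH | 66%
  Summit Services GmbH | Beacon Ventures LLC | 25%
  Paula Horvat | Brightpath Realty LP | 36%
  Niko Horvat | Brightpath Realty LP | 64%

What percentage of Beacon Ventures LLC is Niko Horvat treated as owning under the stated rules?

By spousal attribution (R2), Niko Horvat is treated as also owning Paula Horvat's interest in Brightpath Realty LP, giving 64% + 36% = 100%.
By spousal attribution (R2), Niko Horvat is treated as owning Paula Horvat's 27% interest in Summit Services GmbH.
Chain via Brightpath Realty LP (R3): 100% × 52% = 52% of Beacon Ventures LLC.
Chain via Summit Services GmbH (R3): 27% × 25% = 6.75% of Beacon Ventures LLC.
Aggregating (R1): 52% + 6.75% = 58.75%.

58.75%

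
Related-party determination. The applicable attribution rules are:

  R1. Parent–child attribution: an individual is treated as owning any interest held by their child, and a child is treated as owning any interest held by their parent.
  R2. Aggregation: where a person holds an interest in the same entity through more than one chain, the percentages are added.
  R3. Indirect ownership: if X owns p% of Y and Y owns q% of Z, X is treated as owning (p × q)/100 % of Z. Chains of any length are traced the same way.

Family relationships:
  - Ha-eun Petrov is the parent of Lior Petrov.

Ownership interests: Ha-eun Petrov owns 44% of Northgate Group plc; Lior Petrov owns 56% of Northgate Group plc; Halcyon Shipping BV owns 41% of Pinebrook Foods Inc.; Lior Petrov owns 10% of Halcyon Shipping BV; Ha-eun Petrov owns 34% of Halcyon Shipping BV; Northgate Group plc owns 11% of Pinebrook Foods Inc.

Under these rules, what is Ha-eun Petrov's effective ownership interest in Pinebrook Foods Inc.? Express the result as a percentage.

29.04%

By parent–child attribution (R1), Ha-eun Petrov is treated as also owning Lior Petrov's interest in Halcyon Shipping BV, giving 34% + 10% = 44%.
By parent–child attribution (R1), Ha-eun Petrov is treated as also owning Lior Petrov's interest in Northgate Group plc, giving 44% + 56% = 100%.
Chain via Halcyon Shipping BV (R3): 44% × 41% = 18.04% of Pinebrook Foods Inc.
Chain via Northgate Group plc (R3): 100% × 11% = 11% of Pinebrook Foods Inc.
Aggregating (R2): 18.04% + 11% = 29.04%.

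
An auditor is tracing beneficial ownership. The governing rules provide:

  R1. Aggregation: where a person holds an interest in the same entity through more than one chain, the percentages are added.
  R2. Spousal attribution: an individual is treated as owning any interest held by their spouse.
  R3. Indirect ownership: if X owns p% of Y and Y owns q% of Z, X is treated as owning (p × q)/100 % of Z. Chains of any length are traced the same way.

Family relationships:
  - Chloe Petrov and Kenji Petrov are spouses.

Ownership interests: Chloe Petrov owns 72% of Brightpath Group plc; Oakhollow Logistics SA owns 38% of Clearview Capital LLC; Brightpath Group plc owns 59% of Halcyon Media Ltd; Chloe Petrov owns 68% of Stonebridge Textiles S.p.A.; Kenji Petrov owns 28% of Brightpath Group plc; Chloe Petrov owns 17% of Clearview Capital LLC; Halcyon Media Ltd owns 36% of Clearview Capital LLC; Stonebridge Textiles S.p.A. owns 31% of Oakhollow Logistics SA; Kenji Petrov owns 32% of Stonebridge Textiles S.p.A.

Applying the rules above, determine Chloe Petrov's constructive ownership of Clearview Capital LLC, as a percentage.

50.02%

By spousal attribution (R2), Chloe Petrov is treated as also owning Kenji Petrov's interest in Brightpath Group plc, giving 72% + 28% = 100%.
By spousal attribution (R2), Chloe Petrov is treated as also owning Kenji Petrov's interest in Stonebridge Textiles S.p.A, giving 68% + 32% = 100%.
Chain via Brightpath Group plc → Halcyon Media Ltd (R3): 100% × 59% × 36% = 21.24% of Clearview Capital LLC.
Chain via Stonebridge Textiles S.p.A. → Oakhollow Logistics SA (R3): 100% × 31% × 38% = 11.78% of Clearview Capital LLC.
Direct interest in Clearview Capital LLC: 17%.
Aggregating (R1): 21.24% + 11.78% + 17% = 50.02%.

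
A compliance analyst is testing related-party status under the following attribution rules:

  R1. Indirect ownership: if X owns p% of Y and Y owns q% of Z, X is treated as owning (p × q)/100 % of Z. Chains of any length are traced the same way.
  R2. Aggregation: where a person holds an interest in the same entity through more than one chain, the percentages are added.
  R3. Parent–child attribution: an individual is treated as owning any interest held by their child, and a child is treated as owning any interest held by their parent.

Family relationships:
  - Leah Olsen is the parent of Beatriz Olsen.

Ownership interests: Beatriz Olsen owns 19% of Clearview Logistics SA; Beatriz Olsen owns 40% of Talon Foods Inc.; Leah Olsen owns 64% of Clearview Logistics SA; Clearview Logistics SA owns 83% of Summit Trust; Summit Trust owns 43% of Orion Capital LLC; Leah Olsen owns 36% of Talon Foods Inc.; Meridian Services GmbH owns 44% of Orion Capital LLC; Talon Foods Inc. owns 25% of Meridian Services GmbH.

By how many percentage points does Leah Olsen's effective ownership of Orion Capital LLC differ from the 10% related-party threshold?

By parent–child attribution (R3), Leah Olsen is treated as also owning Beatriz Olsen's interest in Talon Foods Inc, giving 36% + 40% = 76%.
By parent–child attribution (R3), Leah Olsen is treated as also owning Beatriz Olsen's interest in Clearview Logistics SA, giving 64% + 19% = 83%.
Chain via Talon Foods Inc. → Meridian Services GmbH (R1): 76% × 25% × 44% = 8.36% of Orion Capital LLC.
Chain via Clearview Logistics SA → Summit Trust (R1): 83% × 83% × 43% = 29.6227% of Orion Capital LLC.
Aggregating (R2): 8.36% + 29.6227% = 37.9827%.
37.9827% exceeds the 10% threshold by 27.9827 percentage points.

27.9827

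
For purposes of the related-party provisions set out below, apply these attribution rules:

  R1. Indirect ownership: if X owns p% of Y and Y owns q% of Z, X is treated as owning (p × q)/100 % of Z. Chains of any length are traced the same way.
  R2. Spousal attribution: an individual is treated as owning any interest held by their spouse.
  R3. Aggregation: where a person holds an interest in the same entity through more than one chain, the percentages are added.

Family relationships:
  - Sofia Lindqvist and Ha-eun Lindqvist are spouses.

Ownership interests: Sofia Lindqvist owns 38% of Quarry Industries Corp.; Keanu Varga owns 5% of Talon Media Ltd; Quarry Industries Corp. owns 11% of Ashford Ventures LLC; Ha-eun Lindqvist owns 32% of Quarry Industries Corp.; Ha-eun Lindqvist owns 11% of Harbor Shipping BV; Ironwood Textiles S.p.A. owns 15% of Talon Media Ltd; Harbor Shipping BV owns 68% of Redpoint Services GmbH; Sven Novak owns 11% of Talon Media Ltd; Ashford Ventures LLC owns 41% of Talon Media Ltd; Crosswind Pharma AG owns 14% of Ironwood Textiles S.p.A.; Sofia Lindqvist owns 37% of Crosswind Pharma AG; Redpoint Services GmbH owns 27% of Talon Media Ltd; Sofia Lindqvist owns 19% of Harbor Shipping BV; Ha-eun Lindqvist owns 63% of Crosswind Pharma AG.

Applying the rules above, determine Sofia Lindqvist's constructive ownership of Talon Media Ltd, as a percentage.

By spousal attribution (R2), Sofia Lindqvist is treated as also owning Ha-eun Lindqvist's interest in Crosswind Pharma AG, giving 37% + 63% = 100%.
By spousal attribution (R2), Sofia Lindqvist is treated as also owning Ha-eun Lindqvist's interest in Harbor Shipping BV, giving 19% + 11% = 30%.
By spousal attribution (R2), Sofia Lindqvist is treated as also owning Ha-eun Lindqvist's interest in Quarry Industries Corp, giving 38% + 32% = 70%.
Chain via Crosswind Pharma AG → Ironwood Textiles S.p.A. (R1): 100% × 14% × 15% = 2.1% of Talon Media Ltd.
Chain via Harbor Shipping BV → Redpoint Services GmbH (R1): 30% × 68% × 27% = 5.508% of Talon Media Ltd.
Chain via Quarry Industries Corp. → Ashford Ventures LLC (R1): 70% × 11% × 41% = 3.157% of Talon Media Ltd.
Aggregating (R3): 2.1% + 5.508% + 3.157% = 10.765%.

10.765%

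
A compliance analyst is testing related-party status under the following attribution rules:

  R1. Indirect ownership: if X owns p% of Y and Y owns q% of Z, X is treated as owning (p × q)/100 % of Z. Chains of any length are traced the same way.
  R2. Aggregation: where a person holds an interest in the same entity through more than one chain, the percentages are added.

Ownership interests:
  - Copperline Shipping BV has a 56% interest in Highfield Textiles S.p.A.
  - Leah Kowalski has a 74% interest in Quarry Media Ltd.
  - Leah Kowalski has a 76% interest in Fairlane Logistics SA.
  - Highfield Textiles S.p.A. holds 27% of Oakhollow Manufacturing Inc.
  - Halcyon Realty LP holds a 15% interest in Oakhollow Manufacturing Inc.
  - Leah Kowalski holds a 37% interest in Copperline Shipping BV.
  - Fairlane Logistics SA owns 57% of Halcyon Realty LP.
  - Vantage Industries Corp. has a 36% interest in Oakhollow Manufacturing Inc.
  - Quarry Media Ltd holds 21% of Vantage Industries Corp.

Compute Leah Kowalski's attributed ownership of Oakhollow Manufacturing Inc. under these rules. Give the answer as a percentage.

17.6868%

Chain via Fairlane Logistics SA → Halcyon Realty LP (R1): 76% × 57% × 15% = 6.498% of Oakhollow Manufacturing Inc.
Chain via Quarry Media Ltd → Vantage Industries Corp. (R1): 74% × 21% × 36% = 5.5944% of Oakhollow Manufacturing Inc.
Chain via Copperline Shipping BV → Highfield Textiles S.p.A. (R1): 37% × 56% × 27% = 5.5944% of Oakhollow Manufacturing Inc.
Aggregating (R2): 6.498% + 5.5944% + 5.5944% = 17.6868%.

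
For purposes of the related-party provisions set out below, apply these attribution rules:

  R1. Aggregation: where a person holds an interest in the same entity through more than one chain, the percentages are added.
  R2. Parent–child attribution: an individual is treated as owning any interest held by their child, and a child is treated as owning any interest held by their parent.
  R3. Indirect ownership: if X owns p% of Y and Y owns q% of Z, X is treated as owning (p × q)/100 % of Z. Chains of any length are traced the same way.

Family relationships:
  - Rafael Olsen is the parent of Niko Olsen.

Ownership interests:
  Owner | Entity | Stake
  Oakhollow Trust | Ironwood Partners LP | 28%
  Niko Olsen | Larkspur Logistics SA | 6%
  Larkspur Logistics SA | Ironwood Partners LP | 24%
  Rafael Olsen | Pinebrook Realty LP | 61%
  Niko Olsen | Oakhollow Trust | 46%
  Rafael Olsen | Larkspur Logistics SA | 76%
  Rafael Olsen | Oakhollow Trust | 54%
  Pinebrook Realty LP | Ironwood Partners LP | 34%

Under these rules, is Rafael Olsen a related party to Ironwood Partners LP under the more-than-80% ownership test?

No

By parent–child attribution (R2), Rafael Olsen is treated as also owning Niko Olsen's interest in Larkspur Logistics SA, giving 76% + 6% = 82%.
By parent–child attribution (R2), Rafael Olsen is treated as also owning Niko Olsen's interest in Oakhollow Trust, giving 54% + 46% = 100%.
Chain via Larkspur Logistics SA (R3): 82% × 24% = 19.68% of Ironwood Partners LP.
Chain via Pinebrook Realty LP (R3): 61% × 34% = 20.74% of Ironwood Partners LP.
Chain via Oakhollow Trust (R3): 100% × 28% = 28% of Ironwood Partners LP.
Aggregating (R1): 19.68% + 20.74% + 28% = 68.42%.
68.42% does not exceed the 80% threshold, so Rafael is not a related party to Ironwood Partners LP.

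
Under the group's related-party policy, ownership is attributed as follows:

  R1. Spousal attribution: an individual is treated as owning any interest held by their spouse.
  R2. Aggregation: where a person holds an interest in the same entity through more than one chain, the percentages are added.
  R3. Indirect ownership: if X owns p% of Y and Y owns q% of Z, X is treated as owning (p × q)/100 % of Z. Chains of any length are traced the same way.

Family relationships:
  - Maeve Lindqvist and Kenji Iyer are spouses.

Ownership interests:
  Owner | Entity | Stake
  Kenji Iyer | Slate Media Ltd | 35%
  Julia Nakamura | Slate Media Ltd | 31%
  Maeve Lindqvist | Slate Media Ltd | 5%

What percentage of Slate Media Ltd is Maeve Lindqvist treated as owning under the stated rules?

40%

By spousal attribution (R1), Maeve Lindqvist is treated as also owning Kenji Iyer's interest in Slate Media Ltd, giving 5% + 35% = 40%.
Direct interest in Slate Media Ltd: 40%.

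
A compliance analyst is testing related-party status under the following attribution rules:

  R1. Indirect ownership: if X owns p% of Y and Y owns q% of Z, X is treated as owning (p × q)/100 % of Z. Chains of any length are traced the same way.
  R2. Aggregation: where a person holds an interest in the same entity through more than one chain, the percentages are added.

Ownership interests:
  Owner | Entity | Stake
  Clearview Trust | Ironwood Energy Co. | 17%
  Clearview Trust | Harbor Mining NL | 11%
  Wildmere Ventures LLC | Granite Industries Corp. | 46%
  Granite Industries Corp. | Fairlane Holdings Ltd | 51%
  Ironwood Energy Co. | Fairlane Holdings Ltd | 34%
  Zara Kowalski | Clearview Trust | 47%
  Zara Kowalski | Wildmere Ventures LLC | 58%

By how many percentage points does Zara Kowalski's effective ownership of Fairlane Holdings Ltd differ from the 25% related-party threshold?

Chain via Wildmere Ventures LLC → Granite Industries Corp. (R1): 58% × 46% × 51% = 13.6068% of Fairlane Holdings Ltd.
Chain via Clearview Trust → Ironwood Energy Co. (R1): 47% × 17% × 34% = 2.7166% of Fairlane Holdings Ltd.
Aggregating (R2): 13.6068% + 2.7166% = 16.3234%.
16.3234% falls short of the 25% threshold by 8.6766 percentage points.

8.6766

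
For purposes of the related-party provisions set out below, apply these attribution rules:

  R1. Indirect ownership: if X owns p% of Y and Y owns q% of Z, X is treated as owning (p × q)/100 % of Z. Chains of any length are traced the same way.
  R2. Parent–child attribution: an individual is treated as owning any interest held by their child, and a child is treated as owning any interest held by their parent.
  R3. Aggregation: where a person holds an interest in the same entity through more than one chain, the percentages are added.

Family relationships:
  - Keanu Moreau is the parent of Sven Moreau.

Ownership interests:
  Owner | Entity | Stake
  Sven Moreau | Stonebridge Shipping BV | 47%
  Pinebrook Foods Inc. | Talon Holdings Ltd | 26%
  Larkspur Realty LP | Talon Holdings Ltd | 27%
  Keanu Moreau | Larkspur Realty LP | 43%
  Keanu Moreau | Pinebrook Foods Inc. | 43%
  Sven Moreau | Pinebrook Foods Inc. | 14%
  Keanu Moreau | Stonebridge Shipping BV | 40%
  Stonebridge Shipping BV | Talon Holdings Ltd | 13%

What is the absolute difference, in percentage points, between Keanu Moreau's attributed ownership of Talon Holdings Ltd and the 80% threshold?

By parent–child attribution (R2), Keanu Moreau is treated as also owning Sven Moreau's interest in Pinebrook Foods Inc, giving 43% + 14% = 57%.
By parent–child attribution (R2), Keanu Moreau is treated as also owning Sven Moreau's interest in Stonebridge Shipping BV, giving 40% + 47% = 87%.
Chain via Pinebrook Foods Inc. (R1): 57% × 26% = 14.82% of Talon Holdings Ltd.
Chain via Stonebridge Shipping BV (R1): 87% × 13% = 11.31% of Talon Holdings Ltd.
Chain via Larkspur Realty LP (R1): 43% × 27% = 11.61% of Talon Holdings Ltd.
Aggregating (R3): 14.82% + 11.31% + 11.61% = 37.74%.
37.74% falls short of the 80% threshold by 42.26 percentage points.

42.26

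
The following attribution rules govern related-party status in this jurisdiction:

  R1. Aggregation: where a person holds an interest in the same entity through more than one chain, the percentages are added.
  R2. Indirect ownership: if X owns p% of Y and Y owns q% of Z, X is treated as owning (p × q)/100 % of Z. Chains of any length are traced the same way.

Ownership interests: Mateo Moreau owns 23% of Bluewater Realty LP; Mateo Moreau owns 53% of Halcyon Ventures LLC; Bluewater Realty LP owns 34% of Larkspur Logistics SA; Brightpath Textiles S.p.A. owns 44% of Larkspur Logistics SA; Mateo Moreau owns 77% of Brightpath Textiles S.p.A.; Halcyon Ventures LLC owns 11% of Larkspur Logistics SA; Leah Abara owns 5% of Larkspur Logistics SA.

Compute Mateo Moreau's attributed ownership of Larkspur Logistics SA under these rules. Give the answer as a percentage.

Chain via Brightpath Textiles S.p.A. (R2): 77% × 44% = 33.88% of Larkspur Logistics SA.
Chain via Bluewater Realty LP (R2): 23% × 34% = 7.82% of Larkspur Logistics SA.
Chain via Halcyon Ventures LLC (R2): 53% × 11% = 5.83% of Larkspur Logistics SA.
Aggregating (R1): 33.88% + 7.82% + 5.83% = 47.53%.

47.53%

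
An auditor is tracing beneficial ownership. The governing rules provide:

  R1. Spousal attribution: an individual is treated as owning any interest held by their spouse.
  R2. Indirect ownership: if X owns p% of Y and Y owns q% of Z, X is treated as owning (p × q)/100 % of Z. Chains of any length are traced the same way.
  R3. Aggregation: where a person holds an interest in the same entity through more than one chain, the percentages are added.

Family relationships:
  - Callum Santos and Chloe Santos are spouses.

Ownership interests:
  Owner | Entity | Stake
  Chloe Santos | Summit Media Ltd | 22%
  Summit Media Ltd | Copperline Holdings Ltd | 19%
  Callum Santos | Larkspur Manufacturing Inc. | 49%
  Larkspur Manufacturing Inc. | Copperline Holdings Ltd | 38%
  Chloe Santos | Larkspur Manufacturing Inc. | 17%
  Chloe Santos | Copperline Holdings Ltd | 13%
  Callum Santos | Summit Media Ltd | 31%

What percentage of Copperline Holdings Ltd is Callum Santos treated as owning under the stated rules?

By spousal attribution (R1), Callum Santos is treated as also owning Chloe Santos's interest in Summit Media Ltd, giving 31% + 22% = 53%.
By spousal attribution (R1), Callum Santos is treated as also owning Chloe Santos's interest in Larkspur Manufacturing Inc, giving 49% + 17% = 66%.
By spousal attribution (R1), Callum Santos is treated as owning Chloe Santos's 13% interest in Copperline Holdings Ltd.
Chain via Summit Media Ltd (R2): 53% × 19% = 10.07% of Copperline Holdings Ltd.
Chain via Larkspur Manufacturing Inc. (R2): 66% × 38% = 25.08% of Copperline Holdings Ltd.
Direct interest in Copperline Holdings Ltd: 13%.
Aggregating (R3): 10.07% + 25.08% + 13% = 48.15%.

48.15%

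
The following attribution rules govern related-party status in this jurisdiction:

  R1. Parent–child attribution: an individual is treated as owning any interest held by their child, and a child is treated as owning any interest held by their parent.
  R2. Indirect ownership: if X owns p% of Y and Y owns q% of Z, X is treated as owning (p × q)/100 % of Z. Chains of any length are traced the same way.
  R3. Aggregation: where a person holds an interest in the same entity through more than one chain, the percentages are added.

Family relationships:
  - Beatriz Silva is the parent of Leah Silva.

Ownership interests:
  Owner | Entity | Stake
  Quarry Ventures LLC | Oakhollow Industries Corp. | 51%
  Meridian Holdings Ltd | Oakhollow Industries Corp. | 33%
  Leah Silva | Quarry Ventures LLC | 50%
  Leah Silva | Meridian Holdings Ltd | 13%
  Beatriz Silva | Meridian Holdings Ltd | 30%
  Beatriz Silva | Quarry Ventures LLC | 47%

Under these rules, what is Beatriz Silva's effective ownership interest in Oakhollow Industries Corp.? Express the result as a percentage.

By parent–child attribution (R1), Beatriz Silva is treated as also owning Leah Silva's interest in Meridian Holdings Ltd, giving 30% + 13% = 43%.
By parent–child attribution (R1), Beatriz Silva is treated as also owning Leah Silva's interest in Quarry Ventures LLC, giving 47% + 50% = 97%.
Chain via Meridian Holdings Ltd (R2): 43% × 33% = 14.19% of Oakhollow Industries Corp.
Chain via Quarry Ventures LLC (R2): 97% × 51% = 49.47% of Oakhollow Industries Corp.
Aggregating (R3): 14.19% + 49.47% = 63.66%.

63.66%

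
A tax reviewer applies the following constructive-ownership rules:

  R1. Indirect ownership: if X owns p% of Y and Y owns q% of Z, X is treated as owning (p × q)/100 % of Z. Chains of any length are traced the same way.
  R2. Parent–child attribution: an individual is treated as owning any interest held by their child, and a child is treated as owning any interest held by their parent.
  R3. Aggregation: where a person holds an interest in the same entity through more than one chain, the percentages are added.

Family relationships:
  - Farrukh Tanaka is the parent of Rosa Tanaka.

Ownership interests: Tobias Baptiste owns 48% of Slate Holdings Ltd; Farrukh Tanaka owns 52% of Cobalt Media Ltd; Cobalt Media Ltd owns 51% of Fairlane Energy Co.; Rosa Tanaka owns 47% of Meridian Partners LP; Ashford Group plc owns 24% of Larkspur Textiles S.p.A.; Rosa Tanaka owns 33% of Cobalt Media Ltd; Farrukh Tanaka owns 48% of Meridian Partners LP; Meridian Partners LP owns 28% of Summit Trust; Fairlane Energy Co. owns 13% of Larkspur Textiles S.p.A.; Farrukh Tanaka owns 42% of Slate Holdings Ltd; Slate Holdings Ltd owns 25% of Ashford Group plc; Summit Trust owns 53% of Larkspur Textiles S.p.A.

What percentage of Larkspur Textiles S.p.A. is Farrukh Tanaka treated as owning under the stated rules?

By parent–child attribution (R2), Farrukh Tanaka is treated as also owning Rosa Tanaka's interest in Cobalt Media Ltd, giving 52% + 33% = 85%.
By parent–child attribution (R2), Farrukh Tanaka is treated as also owning Rosa Tanaka's interest in Meridian Partners LP, giving 48% + 47% = 95%.
Chain via Cobalt Media Ltd → Fairlane Energy Co. (R1): 85% × 51% × 13% = 5.6355% of Larkspur Textiles S.p.A.
Chain via Slate Holdings Ltd → Ashford Group plc (R1): 42% × 25% × 24% = 2.52% of Larkspur Textiles S.p.A.
Chain via Meridian Partners LP → Summit Trust (R1): 95% × 28% × 53% = 14.098% of Larkspur Textiles S.p.A.
Aggregating (R3): 5.6355% + 2.52% + 14.098% = 22.2535%.

22.2535%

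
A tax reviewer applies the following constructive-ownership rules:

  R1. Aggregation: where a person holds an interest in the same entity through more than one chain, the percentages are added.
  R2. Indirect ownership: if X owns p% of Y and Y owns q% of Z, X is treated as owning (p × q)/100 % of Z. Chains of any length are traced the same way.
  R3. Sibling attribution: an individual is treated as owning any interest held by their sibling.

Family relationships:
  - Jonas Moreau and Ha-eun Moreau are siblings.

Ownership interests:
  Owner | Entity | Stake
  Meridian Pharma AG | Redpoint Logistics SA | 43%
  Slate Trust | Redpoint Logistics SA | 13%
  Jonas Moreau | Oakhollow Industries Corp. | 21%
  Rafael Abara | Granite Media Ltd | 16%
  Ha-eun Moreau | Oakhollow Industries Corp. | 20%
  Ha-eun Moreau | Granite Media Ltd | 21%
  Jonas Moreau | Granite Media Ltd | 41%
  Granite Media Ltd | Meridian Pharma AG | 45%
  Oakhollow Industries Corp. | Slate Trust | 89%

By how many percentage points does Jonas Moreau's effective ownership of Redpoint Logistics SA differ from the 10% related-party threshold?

By sibling attribution (R3), Jonas Moreau is treated as also owning Ha-eun Moreau's interest in Oakhollow Industries Corp, giving 21% + 20% = 41%.
By sibling attribution (R3), Jonas Moreau is treated as also owning Ha-eun Moreau's interest in Granite Media Ltd, giving 41% + 21% = 62%.
Chain via Oakhollow Industries Corp. → Slate Trust (R2): 41% × 89% × 13% = 4.7437% of Redpoint Logistics SA.
Chain via Granite Media Ltd → Meridian Pharma AG (R2): 62% × 45% × 43% = 11.997% of Redpoint Logistics SA.
Aggregating (R1): 4.7437% + 11.997% = 16.7407%.
16.7407% exceeds the 10% threshold by 6.7407 percentage points.

6.7407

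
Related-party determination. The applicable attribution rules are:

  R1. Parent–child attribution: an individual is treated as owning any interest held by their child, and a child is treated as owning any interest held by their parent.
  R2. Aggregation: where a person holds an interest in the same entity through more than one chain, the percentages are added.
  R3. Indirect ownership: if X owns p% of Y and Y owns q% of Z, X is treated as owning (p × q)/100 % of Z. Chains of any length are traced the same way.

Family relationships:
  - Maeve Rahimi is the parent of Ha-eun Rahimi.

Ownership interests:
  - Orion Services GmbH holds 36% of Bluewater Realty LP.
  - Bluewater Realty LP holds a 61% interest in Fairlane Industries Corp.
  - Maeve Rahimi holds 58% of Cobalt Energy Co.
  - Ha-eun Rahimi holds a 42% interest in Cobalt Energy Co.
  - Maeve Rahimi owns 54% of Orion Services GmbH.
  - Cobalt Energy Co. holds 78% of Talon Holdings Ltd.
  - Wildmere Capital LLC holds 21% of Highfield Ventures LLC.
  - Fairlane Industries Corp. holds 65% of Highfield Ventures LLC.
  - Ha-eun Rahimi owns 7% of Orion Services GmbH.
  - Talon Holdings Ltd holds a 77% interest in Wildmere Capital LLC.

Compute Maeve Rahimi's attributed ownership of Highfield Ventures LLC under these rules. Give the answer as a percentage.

By parent–child attribution (R1), Maeve Rahimi is treated as also owning Ha-eun Rahimi's interest in Cobalt Energy Co, giving 58% + 42% = 100%.
By parent–child attribution (R1), Maeve Rahimi is treated as also owning Ha-eun Rahimi's interest in Orion Services GmbH, giving 54% + 7% = 61%.
Chain via Cobalt Energy Co. → Talon Holdings Ltd → Wildmere Capital LLC (R3): 100% × 78% × 77% × 21% = 12.6126% of Highfield Ventures LLC.
Chain via Orion Services GmbH → Bluewater Realty LP → Fairlane Industries Corp. (R3): 61% × 36% × 61% × 65% = 8.70714% of Highfield Ventures LLC.
Aggregating (R2): 12.6126% + 8.70714% = 21.31974%.

21.31974%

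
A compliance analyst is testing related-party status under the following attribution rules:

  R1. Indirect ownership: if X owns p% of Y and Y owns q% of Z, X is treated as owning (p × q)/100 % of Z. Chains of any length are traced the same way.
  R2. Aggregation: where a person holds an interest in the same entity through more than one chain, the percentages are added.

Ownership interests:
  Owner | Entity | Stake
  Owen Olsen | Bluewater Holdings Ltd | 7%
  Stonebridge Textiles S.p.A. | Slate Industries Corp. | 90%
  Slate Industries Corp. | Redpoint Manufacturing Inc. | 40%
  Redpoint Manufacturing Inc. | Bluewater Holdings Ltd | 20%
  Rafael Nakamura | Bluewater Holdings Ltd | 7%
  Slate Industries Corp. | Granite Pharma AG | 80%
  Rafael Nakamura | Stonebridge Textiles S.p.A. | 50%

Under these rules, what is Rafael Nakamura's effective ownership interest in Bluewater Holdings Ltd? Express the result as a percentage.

10.6%

Chain via Stonebridge Textiles S.p.A. → Slate Industries Corp. → Redpoint Manufacturing Inc. (R1): 50% × 90% × 40% × 20% = 3.6% of Bluewater Holdings Ltd.
Direct interest in Bluewater Holdings Ltd: 7%.
Aggregating (R2): 3.6% + 7% = 10.6%.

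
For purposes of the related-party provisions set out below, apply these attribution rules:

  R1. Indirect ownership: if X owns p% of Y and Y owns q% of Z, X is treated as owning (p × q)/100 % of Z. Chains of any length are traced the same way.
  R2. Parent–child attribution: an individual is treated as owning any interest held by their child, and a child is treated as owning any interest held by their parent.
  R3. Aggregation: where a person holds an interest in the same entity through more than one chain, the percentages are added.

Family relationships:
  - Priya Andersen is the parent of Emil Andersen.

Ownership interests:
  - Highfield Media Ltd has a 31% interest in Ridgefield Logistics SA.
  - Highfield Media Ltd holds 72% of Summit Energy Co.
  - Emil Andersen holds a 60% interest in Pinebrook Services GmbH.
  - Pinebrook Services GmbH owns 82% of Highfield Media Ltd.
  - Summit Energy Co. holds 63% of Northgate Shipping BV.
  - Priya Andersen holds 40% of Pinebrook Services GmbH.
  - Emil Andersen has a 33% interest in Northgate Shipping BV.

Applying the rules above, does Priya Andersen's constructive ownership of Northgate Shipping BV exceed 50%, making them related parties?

Yes

By parent–child attribution (R2), Priya Andersen is treated as also owning Emil Andersen's interest in Pinebrook Services GmbH, giving 40% + 60% = 100%.
By parent–child attribution (R2), Priya Andersen is treated as owning Emil Andersen's 33% interest in Northgate Shipping BV.
Chain via Pinebrook Services GmbH → Highfield Media Ltd → Summit Energy Co. (R1): 100% × 82% × 72% × 63% = 37.1952% of Northgate Shipping BV.
Direct interest in Northgate Shipping BV: 33%.
Aggregating (R3): 37.1952% + 33% = 70.1952%.
70.1952% exceeds the 50% threshold, so Priya is a related party to Northgate Shipping BV.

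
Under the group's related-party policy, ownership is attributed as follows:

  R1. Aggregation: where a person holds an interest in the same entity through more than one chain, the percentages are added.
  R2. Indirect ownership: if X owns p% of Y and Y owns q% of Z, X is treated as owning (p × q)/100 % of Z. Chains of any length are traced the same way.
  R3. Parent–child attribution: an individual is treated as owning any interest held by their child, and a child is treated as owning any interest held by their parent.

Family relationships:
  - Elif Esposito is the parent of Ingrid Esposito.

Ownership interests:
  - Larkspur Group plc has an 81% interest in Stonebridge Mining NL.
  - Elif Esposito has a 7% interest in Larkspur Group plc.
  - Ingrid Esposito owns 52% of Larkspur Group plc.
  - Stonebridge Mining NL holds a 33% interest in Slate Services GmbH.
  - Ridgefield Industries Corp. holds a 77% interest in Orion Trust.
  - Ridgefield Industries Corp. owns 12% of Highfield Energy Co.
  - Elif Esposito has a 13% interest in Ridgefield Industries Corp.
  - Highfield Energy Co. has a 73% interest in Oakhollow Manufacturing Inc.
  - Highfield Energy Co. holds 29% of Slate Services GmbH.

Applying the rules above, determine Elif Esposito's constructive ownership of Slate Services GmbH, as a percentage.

16.2231%

By parent–child attribution (R3), Elif Esposito is treated as also owning Ingrid Esposito's interest in Larkspur Group plc, giving 7% + 52% = 59%.
Chain via Larkspur Group plc → Stonebridge Mining NL (R2): 59% × 81% × 33% = 15.7707% of Slate Services GmbH.
Chain via Ridgefield Industries Corp. → Highfield Energy Co. (R2): 13% × 12% × 29% = 0.4524% of Slate Services GmbH.
Aggregating (R1): 15.7707% + 0.4524% = 16.2231%.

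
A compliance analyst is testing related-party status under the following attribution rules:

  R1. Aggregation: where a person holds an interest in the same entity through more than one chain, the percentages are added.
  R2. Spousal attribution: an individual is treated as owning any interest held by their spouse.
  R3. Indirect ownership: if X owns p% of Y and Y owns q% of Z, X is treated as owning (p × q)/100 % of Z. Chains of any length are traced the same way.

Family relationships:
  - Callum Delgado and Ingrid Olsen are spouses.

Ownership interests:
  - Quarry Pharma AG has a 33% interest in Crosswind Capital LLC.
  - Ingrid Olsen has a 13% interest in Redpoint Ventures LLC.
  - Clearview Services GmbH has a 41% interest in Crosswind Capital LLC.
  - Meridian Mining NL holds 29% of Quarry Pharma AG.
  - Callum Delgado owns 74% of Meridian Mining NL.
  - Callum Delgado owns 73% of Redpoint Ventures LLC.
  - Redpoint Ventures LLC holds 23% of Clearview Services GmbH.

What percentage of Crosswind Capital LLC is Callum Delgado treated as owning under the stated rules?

15.1916%

By spousal attribution (R2), Callum Delgado is treated as also owning Ingrid Olsen's interest in Redpoint Ventures LLC, giving 73% + 13% = 86%.
Chain via Meridian Mining NL → Quarry Pharma AG (R3): 74% × 29% × 33% = 7.0818% of Crosswind Capital LLC.
Chain via Redpoint Ventures LLC → Clearview Services GmbH (R3): 86% × 23% × 41% = 8.1098% of Crosswind Capital LLC.
Aggregating (R1): 7.0818% + 8.1098% = 15.1916%.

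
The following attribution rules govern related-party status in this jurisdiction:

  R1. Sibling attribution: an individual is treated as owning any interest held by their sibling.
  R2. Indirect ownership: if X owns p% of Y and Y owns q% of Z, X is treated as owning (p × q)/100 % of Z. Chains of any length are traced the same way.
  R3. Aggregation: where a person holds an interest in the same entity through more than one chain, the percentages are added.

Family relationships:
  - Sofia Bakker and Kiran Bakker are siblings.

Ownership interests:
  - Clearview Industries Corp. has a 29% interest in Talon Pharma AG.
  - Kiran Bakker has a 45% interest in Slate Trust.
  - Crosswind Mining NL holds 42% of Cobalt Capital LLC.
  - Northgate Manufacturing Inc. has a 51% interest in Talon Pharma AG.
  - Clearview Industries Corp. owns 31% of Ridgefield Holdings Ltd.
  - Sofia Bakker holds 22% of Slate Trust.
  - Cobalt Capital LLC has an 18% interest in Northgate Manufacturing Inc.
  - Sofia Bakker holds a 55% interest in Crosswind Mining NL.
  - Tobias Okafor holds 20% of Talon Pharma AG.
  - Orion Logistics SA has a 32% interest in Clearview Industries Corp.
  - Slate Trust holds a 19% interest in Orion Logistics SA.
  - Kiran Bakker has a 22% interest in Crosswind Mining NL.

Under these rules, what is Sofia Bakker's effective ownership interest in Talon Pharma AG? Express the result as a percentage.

4.150156%

By sibling attribution (R1), Sofia Bakker is treated as also owning Kiran Bakker's interest in Slate Trust, giving 22% + 45% = 67%.
By sibling attribution (R1), Sofia Bakker is treated as also owning Kiran Bakker's interest in Crosswind Mining NL, giving 55% + 22% = 77%.
Chain via Slate Trust → Orion Logistics SA → Clearview Industries Corp. (R2): 67% × 19% × 32% × 29% = 1.181344% of Talon Pharma AG.
Chain via Crosswind Mining NL → Cobalt Capital LLC → Northgate Manufacturing Inc. (R2): 77% × 42% × 18% × 51% = 2.968812% of Talon Pharma AG.
Aggregating (R3): 1.181344% + 2.968812% = 4.150156%.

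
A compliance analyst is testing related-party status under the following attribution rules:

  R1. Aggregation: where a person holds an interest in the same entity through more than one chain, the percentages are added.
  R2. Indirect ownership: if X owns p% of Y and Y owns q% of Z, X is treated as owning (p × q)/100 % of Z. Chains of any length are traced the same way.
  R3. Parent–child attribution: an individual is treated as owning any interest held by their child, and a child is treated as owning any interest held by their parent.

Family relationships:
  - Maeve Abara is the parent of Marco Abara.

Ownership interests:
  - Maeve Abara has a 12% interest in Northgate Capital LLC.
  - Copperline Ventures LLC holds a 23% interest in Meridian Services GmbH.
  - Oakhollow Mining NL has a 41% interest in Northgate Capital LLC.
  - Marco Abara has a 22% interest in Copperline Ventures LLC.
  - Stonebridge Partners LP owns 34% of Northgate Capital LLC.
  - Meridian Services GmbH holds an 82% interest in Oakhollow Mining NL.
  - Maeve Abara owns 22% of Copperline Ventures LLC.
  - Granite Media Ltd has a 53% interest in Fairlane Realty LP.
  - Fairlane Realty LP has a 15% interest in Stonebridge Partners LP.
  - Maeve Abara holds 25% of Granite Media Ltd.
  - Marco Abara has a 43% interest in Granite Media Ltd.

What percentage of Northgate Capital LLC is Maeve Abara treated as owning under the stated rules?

By parent–child attribution (R3), Maeve Abara is treated as also owning Marco Abara's interest in Copperline Ventures LLC, giving 22% + 22% = 44%.
By parent–child attribution (R3), Maeve Abara is treated as also owning Marco Abara's interest in Granite Media Ltd, giving 25% + 43% = 68%.
Chain via Copperline Ventures LLC → Meridian Services GmbH → Oakhollow Mining NL (R2): 44% × 23% × 82% × 41% = 3.402344% of Northgate Capital LLC.
Chain via Granite Media Ltd → Fairlane Realty LP → Stonebridge Partners LP (R2): 68% × 53% × 15% × 34% = 1.83804% of Northgate Capital LLC.
Direct interest in Northgate Capital LLC: 12%.
Aggregating (R1): 3.402344% + 1.83804% + 12% = 17.240384%.

17.240384%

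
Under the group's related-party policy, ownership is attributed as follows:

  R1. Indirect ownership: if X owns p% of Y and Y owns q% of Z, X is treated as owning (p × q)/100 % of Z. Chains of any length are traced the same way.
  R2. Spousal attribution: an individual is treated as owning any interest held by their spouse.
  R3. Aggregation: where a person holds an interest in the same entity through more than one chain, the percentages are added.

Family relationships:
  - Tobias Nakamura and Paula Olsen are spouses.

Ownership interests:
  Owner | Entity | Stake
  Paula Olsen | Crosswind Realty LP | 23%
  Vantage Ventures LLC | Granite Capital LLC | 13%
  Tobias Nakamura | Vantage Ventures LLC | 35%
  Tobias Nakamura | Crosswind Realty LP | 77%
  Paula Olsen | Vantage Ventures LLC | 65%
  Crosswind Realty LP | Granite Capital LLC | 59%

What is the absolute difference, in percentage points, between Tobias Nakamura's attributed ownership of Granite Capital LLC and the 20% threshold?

By spousal attribution (R2), Tobias Nakamura is treated as also owning Paula Olsen's interest in Crosswind Realty LP, giving 77% + 23% = 100%.
By spousal attribution (R2), Tobias Nakamura is treated as also owning Paula Olsen's interest in Vantage Ventures LLC, giving 35% + 65% = 100%.
Chain via Crosswind Realty LP (R1): 100% × 59% = 59% of Granite Capital LLC.
Chain via Vantage Ventures LLC (R1): 100% × 13% = 13% of Granite Capital LLC.
Aggregating (R3): 59% + 13% = 72%.
72% exceeds the 20% threshold by 52 percentage points.

52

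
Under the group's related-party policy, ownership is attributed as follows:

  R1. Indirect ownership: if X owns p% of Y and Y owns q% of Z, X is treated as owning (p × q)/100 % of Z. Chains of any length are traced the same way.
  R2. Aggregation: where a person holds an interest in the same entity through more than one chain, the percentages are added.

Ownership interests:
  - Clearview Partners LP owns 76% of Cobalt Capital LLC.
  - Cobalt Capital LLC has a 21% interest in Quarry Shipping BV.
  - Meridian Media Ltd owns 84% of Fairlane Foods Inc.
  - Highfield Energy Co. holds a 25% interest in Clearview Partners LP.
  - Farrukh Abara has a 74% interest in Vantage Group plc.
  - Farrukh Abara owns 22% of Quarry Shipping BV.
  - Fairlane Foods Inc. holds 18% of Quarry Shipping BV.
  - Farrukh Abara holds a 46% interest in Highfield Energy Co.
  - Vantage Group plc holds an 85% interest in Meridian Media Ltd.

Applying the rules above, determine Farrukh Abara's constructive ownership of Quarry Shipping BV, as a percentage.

Chain via Highfield Energy Co. → Clearview Partners LP → Cobalt Capital LLC (R1): 46% × 25% × 76% × 21% = 1.8354% of Quarry Shipping BV.
Chain via Vantage Group plc → Meridian Media Ltd → Fairlane Foods Inc. (R1): 74% × 85% × 84% × 18% = 9.51048% of Quarry Shipping BV.
Direct interest in Quarry Shipping BV: 22%.
Aggregating (R2): 1.8354% + 9.51048% + 22% = 33.34588%.

33.34588%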